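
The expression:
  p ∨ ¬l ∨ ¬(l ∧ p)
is always true.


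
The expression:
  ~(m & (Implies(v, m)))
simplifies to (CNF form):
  ~m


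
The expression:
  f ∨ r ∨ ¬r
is always true.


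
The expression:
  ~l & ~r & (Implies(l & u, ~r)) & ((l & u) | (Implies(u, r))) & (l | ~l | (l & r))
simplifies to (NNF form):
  ~l & ~r & ~u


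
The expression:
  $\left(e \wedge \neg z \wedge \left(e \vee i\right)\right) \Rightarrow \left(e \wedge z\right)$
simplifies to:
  $z \vee \neg e$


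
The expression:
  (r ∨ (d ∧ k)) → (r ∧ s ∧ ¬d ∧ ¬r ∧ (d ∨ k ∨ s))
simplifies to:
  ¬r ∧ (¬d ∨ ¬k)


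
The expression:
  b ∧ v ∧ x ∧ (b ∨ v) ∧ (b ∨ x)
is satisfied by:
  {b: True, x: True, v: True}


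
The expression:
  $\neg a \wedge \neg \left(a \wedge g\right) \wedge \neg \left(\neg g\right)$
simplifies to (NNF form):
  $g \wedge \neg a$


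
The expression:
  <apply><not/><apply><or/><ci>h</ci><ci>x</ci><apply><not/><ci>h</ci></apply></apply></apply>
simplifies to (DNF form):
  <false/>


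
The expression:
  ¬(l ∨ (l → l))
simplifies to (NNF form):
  False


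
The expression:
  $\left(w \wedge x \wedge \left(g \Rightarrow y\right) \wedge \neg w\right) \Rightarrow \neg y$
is always true.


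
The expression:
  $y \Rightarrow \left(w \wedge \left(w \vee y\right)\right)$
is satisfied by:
  {w: True, y: False}
  {y: False, w: False}
  {y: True, w: True}


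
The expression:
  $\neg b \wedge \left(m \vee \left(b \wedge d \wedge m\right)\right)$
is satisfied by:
  {m: True, b: False}


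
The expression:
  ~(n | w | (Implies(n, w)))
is never true.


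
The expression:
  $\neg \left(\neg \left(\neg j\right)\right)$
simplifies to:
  $\neg j$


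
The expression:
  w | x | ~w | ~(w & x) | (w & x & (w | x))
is always true.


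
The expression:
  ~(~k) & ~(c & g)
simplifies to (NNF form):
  k & (~c | ~g)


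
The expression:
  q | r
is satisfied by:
  {r: True, q: True}
  {r: True, q: False}
  {q: True, r: False}


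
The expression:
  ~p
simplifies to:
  ~p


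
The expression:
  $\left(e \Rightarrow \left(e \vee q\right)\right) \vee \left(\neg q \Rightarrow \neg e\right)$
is always true.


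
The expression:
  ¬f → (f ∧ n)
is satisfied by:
  {f: True}


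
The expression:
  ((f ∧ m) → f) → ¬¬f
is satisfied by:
  {f: True}


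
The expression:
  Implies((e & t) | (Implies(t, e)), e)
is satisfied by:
  {t: True, e: True}
  {t: True, e: False}
  {e: True, t: False}


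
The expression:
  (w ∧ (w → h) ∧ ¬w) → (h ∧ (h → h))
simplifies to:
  True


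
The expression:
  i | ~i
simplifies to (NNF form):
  True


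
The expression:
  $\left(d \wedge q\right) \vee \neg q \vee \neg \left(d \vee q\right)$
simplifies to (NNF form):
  $d \vee \neg q$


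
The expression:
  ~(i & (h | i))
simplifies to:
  ~i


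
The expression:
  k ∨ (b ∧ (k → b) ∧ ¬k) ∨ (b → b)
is always true.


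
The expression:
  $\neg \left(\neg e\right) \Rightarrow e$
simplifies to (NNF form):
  $\text{True}$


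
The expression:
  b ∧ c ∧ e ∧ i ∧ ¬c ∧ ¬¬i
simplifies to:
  False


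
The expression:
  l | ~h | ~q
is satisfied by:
  {l: True, h: False, q: False}
  {h: False, q: False, l: False}
  {q: True, l: True, h: False}
  {q: True, h: False, l: False}
  {l: True, h: True, q: False}
  {h: True, l: False, q: False}
  {q: True, h: True, l: True}


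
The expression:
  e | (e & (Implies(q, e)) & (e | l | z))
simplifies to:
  e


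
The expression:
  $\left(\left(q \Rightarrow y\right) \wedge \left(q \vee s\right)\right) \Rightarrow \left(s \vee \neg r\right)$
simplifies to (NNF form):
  $s \vee \neg q \vee \neg r \vee \neg y$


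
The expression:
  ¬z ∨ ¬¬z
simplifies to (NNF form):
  True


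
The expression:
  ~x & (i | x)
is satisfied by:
  {i: True, x: False}


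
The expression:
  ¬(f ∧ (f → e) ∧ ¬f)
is always true.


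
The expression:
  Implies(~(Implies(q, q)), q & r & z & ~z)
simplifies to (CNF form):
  True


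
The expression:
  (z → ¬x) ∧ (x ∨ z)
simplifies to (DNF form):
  (x ∧ ¬z) ∨ (z ∧ ¬x)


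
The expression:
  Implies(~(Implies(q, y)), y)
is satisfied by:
  {y: True, q: False}
  {q: False, y: False}
  {q: True, y: True}


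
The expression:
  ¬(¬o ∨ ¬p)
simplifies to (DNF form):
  o ∧ p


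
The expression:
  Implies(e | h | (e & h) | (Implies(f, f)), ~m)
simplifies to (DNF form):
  ~m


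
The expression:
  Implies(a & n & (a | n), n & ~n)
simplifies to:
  ~a | ~n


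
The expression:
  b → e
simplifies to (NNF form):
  e ∨ ¬b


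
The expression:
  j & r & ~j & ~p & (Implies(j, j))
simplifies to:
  False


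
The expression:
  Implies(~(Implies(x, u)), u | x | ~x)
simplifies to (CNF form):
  True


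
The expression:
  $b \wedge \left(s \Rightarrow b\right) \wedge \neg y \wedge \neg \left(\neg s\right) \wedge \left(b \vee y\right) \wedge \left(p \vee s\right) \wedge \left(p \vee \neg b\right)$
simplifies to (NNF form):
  $b \wedge p \wedge s \wedge \neg y$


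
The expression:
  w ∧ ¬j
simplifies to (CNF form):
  w ∧ ¬j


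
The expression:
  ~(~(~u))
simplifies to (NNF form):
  ~u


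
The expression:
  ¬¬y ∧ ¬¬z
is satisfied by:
  {z: True, y: True}


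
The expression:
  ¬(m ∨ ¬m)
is never true.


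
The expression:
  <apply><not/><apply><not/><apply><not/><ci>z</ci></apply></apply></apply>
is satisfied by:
  {z: False}


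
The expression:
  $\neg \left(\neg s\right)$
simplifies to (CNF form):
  $s$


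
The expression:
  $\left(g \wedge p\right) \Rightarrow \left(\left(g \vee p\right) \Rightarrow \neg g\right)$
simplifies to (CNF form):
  $\neg g \vee \neg p$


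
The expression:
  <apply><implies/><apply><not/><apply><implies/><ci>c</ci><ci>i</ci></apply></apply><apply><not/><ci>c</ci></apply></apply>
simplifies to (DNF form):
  <apply><or/><ci>i</ci><apply><not/><ci>c</ci></apply></apply>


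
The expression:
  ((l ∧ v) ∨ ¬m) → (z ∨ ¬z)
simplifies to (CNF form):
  True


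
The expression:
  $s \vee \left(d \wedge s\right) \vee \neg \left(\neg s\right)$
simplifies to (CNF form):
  $s$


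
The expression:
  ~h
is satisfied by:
  {h: False}


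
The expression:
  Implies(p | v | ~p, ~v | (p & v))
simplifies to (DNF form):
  p | ~v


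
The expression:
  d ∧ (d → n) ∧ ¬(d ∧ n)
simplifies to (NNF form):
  False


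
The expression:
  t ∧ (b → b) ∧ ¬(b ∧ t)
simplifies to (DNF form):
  t ∧ ¬b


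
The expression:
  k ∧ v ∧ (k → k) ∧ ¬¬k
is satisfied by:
  {k: True, v: True}


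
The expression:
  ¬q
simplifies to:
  ¬q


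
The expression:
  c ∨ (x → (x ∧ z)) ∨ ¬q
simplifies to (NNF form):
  c ∨ z ∨ ¬q ∨ ¬x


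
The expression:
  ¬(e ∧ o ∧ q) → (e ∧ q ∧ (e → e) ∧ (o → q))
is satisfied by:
  {e: True, q: True}


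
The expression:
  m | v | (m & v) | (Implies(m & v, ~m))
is always true.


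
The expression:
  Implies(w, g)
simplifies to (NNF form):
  g | ~w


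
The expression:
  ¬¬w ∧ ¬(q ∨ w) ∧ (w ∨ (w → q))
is never true.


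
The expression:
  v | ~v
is always true.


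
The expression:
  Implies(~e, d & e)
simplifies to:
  e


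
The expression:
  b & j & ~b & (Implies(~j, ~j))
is never true.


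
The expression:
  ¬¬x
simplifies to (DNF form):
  x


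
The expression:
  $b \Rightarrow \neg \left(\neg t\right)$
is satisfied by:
  {t: True, b: False}
  {b: False, t: False}
  {b: True, t: True}


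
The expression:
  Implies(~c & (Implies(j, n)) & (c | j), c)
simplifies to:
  c | ~j | ~n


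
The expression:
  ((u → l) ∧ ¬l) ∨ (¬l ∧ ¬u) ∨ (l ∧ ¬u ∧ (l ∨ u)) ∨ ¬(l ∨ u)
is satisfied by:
  {u: False}


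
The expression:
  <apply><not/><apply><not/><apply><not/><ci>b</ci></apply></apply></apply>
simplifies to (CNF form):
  <apply><not/><ci>b</ci></apply>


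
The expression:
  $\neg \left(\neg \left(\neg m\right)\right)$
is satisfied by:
  {m: False}


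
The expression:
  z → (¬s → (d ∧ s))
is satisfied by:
  {s: True, z: False}
  {z: False, s: False}
  {z: True, s: True}


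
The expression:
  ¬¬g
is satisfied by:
  {g: True}


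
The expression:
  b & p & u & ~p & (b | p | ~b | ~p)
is never true.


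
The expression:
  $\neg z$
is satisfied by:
  {z: False}


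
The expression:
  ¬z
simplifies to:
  ¬z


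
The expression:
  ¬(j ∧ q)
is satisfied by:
  {q: False, j: False}
  {j: True, q: False}
  {q: True, j: False}


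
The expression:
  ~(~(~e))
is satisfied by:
  {e: False}


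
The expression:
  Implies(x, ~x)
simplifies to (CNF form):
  ~x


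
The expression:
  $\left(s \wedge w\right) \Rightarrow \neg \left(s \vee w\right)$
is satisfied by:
  {s: False, w: False}
  {w: True, s: False}
  {s: True, w: False}


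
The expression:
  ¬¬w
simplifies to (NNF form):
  w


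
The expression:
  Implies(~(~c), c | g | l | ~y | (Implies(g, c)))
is always true.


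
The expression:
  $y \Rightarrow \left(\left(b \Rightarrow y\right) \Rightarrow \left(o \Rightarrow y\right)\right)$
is always true.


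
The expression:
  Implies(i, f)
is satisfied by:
  {f: True, i: False}
  {i: False, f: False}
  {i: True, f: True}


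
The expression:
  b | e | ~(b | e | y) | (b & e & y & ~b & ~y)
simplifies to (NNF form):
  b | e | ~y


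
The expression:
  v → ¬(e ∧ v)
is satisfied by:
  {v: False, e: False}
  {e: True, v: False}
  {v: True, e: False}


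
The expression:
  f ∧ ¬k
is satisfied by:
  {f: True, k: False}


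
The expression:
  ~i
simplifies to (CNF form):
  ~i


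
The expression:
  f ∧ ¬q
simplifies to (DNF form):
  f ∧ ¬q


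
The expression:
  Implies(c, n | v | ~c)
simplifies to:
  n | v | ~c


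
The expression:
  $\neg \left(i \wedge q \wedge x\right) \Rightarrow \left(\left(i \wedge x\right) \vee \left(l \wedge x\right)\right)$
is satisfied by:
  {i: True, l: True, x: True}
  {i: True, x: True, l: False}
  {l: True, x: True, i: False}


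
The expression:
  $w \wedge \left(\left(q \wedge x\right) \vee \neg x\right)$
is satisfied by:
  {q: True, w: True, x: False}
  {w: True, x: False, q: False}
  {x: True, q: True, w: True}


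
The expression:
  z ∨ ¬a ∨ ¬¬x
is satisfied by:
  {x: True, z: True, a: False}
  {x: True, z: False, a: False}
  {z: True, x: False, a: False}
  {x: False, z: False, a: False}
  {x: True, a: True, z: True}
  {x: True, a: True, z: False}
  {a: True, z: True, x: False}


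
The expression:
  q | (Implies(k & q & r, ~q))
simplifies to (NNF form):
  True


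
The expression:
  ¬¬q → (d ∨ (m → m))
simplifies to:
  True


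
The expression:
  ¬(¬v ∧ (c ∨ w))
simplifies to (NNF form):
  v ∨ (¬c ∧ ¬w)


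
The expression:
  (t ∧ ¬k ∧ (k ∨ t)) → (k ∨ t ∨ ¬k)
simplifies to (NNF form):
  True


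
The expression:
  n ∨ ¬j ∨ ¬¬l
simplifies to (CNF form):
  l ∨ n ∨ ¬j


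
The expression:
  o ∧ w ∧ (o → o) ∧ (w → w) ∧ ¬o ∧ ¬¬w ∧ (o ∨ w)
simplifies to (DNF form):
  False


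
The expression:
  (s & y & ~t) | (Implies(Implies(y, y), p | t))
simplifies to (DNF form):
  p | t | (s & y)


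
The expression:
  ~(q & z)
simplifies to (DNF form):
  ~q | ~z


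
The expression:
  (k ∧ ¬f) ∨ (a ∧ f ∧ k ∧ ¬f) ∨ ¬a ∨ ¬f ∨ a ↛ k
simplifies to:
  ¬a ∨ ¬f ∨ ¬k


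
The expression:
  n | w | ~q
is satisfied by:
  {n: True, w: True, q: False}
  {n: True, w: False, q: False}
  {w: True, n: False, q: False}
  {n: False, w: False, q: False}
  {n: True, q: True, w: True}
  {n: True, q: True, w: False}
  {q: True, w: True, n: False}


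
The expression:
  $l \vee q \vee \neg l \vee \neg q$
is always true.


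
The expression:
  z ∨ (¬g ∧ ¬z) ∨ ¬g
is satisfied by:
  {z: True, g: False}
  {g: False, z: False}
  {g: True, z: True}


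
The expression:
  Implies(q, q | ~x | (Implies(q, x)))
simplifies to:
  True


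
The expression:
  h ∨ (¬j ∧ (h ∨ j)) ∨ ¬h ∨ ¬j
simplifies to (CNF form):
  True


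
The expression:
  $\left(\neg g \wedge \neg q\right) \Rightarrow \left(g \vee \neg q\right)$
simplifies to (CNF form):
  $\text{True}$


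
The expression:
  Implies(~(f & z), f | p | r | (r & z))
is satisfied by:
  {r: True, p: True, f: True}
  {r: True, p: True, f: False}
  {r: True, f: True, p: False}
  {r: True, f: False, p: False}
  {p: True, f: True, r: False}
  {p: True, f: False, r: False}
  {f: True, p: False, r: False}


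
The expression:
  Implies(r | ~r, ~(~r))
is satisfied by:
  {r: True}


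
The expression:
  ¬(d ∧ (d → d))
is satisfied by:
  {d: False}


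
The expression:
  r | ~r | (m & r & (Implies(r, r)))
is always true.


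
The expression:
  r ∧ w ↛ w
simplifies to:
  False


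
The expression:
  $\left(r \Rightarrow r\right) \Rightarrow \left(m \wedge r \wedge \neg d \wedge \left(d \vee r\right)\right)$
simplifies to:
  $m \wedge r \wedge \neg d$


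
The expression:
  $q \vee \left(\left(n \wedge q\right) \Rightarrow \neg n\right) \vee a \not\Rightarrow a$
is always true.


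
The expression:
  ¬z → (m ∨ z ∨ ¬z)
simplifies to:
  True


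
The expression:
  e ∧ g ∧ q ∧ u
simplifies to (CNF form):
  e ∧ g ∧ q ∧ u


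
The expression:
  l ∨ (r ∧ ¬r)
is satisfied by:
  {l: True}


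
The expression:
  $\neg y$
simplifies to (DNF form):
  $\neg y$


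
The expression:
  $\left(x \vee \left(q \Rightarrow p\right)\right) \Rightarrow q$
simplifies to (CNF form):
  $q$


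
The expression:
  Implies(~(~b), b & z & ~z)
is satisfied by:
  {b: False}


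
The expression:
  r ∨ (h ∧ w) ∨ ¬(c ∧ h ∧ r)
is always true.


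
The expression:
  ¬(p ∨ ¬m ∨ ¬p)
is never true.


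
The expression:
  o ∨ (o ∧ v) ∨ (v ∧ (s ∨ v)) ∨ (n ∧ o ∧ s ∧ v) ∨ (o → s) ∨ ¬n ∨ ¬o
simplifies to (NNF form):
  True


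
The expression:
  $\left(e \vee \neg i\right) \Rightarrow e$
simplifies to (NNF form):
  $e \vee i$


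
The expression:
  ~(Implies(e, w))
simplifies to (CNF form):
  e & ~w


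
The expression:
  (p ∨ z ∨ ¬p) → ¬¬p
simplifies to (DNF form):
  p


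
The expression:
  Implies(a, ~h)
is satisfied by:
  {h: False, a: False}
  {a: True, h: False}
  {h: True, a: False}


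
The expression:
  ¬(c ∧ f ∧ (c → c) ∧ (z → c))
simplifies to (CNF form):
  ¬c ∨ ¬f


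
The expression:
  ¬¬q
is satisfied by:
  {q: True}


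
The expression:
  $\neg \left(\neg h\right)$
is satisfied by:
  {h: True}


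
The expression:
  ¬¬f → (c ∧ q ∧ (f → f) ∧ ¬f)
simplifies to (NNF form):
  ¬f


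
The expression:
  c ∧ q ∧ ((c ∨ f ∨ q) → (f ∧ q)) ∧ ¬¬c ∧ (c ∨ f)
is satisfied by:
  {c: True, f: True, q: True}


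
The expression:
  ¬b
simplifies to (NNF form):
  ¬b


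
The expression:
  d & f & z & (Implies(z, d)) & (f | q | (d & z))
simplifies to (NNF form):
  d & f & z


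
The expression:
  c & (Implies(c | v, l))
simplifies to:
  c & l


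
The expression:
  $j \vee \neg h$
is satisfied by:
  {j: True, h: False}
  {h: False, j: False}
  {h: True, j: True}


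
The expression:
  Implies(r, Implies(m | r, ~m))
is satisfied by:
  {m: False, r: False}
  {r: True, m: False}
  {m: True, r: False}


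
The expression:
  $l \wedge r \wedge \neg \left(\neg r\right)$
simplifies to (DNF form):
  $l \wedge r$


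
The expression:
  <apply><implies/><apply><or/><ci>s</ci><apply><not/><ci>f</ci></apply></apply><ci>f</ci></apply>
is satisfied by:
  {f: True}


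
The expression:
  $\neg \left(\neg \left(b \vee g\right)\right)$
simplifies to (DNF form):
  $b \vee g$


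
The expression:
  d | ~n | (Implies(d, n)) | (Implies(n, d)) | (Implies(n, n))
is always true.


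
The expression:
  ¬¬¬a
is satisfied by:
  {a: False}


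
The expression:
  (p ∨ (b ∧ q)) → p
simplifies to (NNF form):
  p ∨ ¬b ∨ ¬q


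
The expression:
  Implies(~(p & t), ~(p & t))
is always true.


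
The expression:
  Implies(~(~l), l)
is always true.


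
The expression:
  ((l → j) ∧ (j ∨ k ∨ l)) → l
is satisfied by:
  {l: True, j: False, k: False}
  {l: True, k: True, j: False}
  {l: True, j: True, k: False}
  {l: True, k: True, j: True}
  {k: False, j: False, l: False}


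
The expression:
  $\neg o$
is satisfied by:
  {o: False}


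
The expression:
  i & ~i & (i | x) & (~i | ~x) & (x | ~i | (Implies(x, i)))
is never true.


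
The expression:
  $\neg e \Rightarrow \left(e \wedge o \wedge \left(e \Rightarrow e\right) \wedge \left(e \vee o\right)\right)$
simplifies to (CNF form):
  $e$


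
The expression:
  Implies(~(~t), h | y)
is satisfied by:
  {y: True, h: True, t: False}
  {y: True, h: False, t: False}
  {h: True, y: False, t: False}
  {y: False, h: False, t: False}
  {y: True, t: True, h: True}
  {y: True, t: True, h: False}
  {t: True, h: True, y: False}


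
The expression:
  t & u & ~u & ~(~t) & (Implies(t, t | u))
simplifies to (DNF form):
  False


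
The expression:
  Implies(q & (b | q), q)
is always true.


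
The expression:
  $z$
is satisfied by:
  {z: True}


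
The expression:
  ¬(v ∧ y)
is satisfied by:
  {v: False, y: False}
  {y: True, v: False}
  {v: True, y: False}


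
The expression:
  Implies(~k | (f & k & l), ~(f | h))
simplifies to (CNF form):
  (k | ~f) & (k | ~h) & (~f | ~l) & (k | ~f | ~h) & (k | ~f | ~l) & (k | ~h | ~l) & (~f | ~h | ~l)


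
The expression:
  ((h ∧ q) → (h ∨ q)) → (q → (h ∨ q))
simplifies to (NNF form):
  True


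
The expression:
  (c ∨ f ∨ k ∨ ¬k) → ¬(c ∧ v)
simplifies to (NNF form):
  ¬c ∨ ¬v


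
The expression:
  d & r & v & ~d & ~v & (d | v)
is never true.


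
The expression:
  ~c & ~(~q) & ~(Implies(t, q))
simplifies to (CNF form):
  False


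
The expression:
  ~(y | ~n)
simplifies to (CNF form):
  n & ~y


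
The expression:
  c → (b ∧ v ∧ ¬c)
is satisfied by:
  {c: False}


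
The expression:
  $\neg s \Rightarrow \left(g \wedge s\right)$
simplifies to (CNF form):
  $s$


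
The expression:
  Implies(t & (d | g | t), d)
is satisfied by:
  {d: True, t: False}
  {t: False, d: False}
  {t: True, d: True}


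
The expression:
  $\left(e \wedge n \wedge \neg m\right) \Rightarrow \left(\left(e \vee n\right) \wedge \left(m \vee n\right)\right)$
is always true.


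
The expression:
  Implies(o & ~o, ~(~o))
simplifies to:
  True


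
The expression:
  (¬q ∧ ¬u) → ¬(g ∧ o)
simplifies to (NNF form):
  q ∨ u ∨ ¬g ∨ ¬o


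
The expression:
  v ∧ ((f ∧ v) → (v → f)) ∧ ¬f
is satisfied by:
  {v: True, f: False}


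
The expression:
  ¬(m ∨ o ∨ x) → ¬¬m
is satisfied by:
  {x: True, o: True, m: True}
  {x: True, o: True, m: False}
  {x: True, m: True, o: False}
  {x: True, m: False, o: False}
  {o: True, m: True, x: False}
  {o: True, m: False, x: False}
  {m: True, o: False, x: False}


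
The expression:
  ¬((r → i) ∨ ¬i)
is never true.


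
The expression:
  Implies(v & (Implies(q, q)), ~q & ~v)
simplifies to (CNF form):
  ~v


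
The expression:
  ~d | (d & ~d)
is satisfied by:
  {d: False}


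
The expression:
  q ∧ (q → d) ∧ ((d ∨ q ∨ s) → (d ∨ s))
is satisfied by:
  {d: True, q: True}


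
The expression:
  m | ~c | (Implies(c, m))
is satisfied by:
  {m: True, c: False}
  {c: False, m: False}
  {c: True, m: True}


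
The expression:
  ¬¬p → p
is always true.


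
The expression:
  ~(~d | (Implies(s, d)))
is never true.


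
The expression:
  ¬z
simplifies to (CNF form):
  ¬z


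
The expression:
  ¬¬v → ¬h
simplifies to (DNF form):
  ¬h ∨ ¬v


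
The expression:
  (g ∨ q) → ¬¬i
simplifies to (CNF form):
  (i ∨ ¬g) ∧ (i ∨ ¬q)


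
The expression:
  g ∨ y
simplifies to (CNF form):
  g ∨ y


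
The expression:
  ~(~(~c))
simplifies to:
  ~c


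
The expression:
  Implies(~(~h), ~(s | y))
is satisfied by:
  {y: False, h: False, s: False}
  {s: True, y: False, h: False}
  {y: True, s: False, h: False}
  {s: True, y: True, h: False}
  {h: True, s: False, y: False}


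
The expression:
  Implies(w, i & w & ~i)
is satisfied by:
  {w: False}


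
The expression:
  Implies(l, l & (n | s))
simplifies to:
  n | s | ~l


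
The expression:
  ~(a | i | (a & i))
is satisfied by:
  {i: False, a: False}


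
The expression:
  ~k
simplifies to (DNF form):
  ~k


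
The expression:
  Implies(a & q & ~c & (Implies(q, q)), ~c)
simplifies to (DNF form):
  True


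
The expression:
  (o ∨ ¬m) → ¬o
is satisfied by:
  {o: False}


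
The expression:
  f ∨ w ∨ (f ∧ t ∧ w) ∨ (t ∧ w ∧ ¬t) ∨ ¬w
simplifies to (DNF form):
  True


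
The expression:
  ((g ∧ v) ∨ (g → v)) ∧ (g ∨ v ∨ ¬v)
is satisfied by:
  {v: True, g: False}
  {g: False, v: False}
  {g: True, v: True}


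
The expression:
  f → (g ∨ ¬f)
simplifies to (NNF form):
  g ∨ ¬f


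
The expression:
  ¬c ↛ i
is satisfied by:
  {i: True, c: False}
  {c: False, i: False}
  {c: True, i: True}


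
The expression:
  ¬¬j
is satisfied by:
  {j: True}


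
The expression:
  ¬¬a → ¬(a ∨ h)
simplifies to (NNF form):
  ¬a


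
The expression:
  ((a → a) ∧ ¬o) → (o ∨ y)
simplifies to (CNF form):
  o ∨ y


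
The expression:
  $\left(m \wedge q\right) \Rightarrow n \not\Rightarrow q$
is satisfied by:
  {m: False, q: False}
  {q: True, m: False}
  {m: True, q: False}


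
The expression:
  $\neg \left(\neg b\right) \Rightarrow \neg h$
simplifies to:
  $\neg b \vee \neg h$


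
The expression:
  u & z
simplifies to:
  u & z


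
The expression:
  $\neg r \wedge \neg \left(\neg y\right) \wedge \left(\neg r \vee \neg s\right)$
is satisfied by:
  {y: True, r: False}


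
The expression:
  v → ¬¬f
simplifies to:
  f ∨ ¬v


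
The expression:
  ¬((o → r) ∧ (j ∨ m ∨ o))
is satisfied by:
  {o: True, m: False, r: False, j: False}
  {j: True, o: True, m: False, r: False}
  {o: True, m: True, r: False, j: False}
  {j: True, o: True, m: True, r: False}
  {j: False, m: False, r: False, o: False}
  {r: True, j: False, m: False, o: False}


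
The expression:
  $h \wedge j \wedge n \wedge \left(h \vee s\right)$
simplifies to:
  $h \wedge j \wedge n$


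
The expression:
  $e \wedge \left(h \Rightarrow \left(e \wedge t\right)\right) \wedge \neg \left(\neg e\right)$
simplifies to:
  $e \wedge \left(t \vee \neg h\right)$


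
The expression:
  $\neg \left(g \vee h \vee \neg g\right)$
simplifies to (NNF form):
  $\text{False}$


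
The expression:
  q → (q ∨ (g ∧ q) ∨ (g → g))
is always true.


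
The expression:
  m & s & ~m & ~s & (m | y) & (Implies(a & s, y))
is never true.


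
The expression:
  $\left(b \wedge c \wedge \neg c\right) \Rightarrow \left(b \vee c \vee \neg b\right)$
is always true.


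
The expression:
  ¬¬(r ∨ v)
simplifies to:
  r ∨ v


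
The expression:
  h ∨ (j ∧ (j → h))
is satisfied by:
  {h: True}


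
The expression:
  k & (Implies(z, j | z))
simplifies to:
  k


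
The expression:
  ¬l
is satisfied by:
  {l: False}


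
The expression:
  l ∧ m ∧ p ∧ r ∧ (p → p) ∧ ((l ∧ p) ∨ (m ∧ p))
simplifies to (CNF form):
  l ∧ m ∧ p ∧ r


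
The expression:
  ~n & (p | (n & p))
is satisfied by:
  {p: True, n: False}


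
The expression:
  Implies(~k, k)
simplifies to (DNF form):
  k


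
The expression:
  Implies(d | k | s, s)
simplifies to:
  s | (~d & ~k)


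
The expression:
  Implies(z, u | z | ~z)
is always true.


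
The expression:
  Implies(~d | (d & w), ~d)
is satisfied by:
  {w: False, d: False}
  {d: True, w: False}
  {w: True, d: False}


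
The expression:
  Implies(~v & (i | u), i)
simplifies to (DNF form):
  i | v | ~u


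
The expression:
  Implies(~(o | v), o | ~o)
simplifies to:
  True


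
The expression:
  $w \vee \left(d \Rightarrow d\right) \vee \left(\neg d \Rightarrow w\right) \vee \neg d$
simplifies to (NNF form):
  $\text{True}$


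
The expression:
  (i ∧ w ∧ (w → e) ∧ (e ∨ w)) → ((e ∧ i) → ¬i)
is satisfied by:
  {w: False, e: False, i: False}
  {i: True, w: False, e: False}
  {e: True, w: False, i: False}
  {i: True, e: True, w: False}
  {w: True, i: False, e: False}
  {i: True, w: True, e: False}
  {e: True, w: True, i: False}


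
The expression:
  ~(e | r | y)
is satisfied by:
  {e: False, r: False, y: False}


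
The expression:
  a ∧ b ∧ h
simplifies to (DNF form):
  a ∧ b ∧ h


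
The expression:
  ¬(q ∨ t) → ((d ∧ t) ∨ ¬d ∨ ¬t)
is always true.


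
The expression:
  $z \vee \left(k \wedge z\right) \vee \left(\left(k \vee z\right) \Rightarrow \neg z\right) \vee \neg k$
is always true.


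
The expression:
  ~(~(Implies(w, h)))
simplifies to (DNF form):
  h | ~w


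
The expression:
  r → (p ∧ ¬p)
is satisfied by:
  {r: False}


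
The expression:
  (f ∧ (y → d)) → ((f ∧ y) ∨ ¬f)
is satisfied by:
  {y: True, f: False}
  {f: False, y: False}
  {f: True, y: True}


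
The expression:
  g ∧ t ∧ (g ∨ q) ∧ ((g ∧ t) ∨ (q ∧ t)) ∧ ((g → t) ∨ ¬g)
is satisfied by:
  {t: True, g: True}


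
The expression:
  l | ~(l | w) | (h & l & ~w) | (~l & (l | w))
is always true.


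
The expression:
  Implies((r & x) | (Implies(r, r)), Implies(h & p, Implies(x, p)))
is always true.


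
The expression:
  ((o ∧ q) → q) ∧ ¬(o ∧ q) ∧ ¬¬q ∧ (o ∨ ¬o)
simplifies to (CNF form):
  q ∧ ¬o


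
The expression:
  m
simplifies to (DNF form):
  m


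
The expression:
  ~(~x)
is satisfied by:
  {x: True}


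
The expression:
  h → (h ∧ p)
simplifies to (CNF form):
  p ∨ ¬h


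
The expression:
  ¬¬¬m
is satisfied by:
  {m: False}


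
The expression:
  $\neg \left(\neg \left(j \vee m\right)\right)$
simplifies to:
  $j \vee m$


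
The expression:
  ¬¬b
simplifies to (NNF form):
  b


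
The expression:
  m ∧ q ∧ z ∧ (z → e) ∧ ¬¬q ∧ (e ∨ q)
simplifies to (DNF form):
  e ∧ m ∧ q ∧ z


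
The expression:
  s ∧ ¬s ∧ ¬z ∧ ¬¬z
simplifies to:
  False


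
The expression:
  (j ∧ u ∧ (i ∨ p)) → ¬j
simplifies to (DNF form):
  (¬i ∧ ¬p) ∨ ¬j ∨ ¬u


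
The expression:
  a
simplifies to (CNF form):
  a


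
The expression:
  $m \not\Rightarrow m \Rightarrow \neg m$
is always true.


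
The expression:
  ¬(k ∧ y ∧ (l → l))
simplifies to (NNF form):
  ¬k ∨ ¬y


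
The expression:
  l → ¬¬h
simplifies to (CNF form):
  h ∨ ¬l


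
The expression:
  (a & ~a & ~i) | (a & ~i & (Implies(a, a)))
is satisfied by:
  {a: True, i: False}


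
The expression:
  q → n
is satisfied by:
  {n: True, q: False}
  {q: False, n: False}
  {q: True, n: True}


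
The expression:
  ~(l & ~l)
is always true.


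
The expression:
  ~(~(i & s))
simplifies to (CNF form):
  i & s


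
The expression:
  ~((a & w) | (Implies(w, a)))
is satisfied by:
  {w: True, a: False}


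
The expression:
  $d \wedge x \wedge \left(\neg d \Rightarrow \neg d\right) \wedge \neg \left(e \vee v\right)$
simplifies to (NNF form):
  $d \wedge x \wedge \neg e \wedge \neg v$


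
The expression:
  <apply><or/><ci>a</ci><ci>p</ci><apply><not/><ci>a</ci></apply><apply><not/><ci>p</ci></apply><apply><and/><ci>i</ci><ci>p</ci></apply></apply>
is always true.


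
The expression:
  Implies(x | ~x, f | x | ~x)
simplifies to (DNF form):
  True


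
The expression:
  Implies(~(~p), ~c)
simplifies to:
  ~c | ~p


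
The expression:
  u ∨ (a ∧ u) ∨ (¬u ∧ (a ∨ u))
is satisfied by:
  {a: True, u: True}
  {a: True, u: False}
  {u: True, a: False}


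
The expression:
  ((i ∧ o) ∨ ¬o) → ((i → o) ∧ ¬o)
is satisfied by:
  {i: False}


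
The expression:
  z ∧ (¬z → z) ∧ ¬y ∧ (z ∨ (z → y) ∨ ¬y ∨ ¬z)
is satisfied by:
  {z: True, y: False}


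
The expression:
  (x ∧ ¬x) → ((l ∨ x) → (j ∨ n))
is always true.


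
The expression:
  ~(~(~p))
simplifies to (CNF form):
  ~p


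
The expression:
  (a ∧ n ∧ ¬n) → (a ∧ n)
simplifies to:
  True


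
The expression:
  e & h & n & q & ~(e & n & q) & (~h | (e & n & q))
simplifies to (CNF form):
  False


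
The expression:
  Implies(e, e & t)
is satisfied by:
  {t: True, e: False}
  {e: False, t: False}
  {e: True, t: True}


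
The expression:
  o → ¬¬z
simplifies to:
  z ∨ ¬o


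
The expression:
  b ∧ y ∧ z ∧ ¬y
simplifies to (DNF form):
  False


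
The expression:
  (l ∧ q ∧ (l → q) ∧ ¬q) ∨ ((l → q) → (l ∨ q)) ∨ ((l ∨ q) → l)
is always true.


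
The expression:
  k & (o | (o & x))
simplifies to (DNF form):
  k & o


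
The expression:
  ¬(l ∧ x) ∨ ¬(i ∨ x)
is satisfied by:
  {l: False, x: False}
  {x: True, l: False}
  {l: True, x: False}


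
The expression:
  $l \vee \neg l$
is always true.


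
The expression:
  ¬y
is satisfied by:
  {y: False}


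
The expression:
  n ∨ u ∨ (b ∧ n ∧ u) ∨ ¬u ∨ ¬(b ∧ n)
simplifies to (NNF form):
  True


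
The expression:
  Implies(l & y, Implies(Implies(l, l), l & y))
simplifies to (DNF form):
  True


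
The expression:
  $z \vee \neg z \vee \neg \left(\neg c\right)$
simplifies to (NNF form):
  $\text{True}$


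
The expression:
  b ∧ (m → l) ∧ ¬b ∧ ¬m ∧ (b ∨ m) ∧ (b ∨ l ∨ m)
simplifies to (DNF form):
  False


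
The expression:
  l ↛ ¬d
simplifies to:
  d ∧ l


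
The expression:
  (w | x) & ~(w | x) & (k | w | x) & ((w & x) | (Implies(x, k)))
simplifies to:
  False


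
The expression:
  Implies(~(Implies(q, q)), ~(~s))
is always true.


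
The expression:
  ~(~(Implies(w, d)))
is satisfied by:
  {d: True, w: False}
  {w: False, d: False}
  {w: True, d: True}


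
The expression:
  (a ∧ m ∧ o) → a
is always true.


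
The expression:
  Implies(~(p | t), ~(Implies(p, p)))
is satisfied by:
  {t: True, p: True}
  {t: True, p: False}
  {p: True, t: False}


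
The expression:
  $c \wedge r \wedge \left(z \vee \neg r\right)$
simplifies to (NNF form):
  $c \wedge r \wedge z$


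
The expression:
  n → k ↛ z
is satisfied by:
  {k: True, n: False, z: False}
  {k: False, n: False, z: False}
  {z: True, k: True, n: False}
  {z: True, k: False, n: False}
  {n: True, k: True, z: False}


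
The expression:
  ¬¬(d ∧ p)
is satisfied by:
  {p: True, d: True}


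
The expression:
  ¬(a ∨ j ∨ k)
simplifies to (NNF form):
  ¬a ∧ ¬j ∧ ¬k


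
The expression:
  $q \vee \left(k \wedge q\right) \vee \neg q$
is always true.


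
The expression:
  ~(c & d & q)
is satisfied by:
  {c: False, q: False, d: False}
  {d: True, c: False, q: False}
  {q: True, c: False, d: False}
  {d: True, q: True, c: False}
  {c: True, d: False, q: False}
  {d: True, c: True, q: False}
  {q: True, c: True, d: False}


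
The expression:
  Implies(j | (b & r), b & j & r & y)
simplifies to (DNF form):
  (j & ~j) | (~b & ~j) | (~j & ~r) | (b & j & ~j) | (j & r & ~j) | (j & y & ~j) | (b & j & r & y) | (b & ~b & ~j) | (b & ~j & ~r) | (r & ~b & ~j) | (r & ~j & ~r) | (y & ~b & ~j) | (y & ~j & ~r) | (b & j & r & ~j) | (b & j & y & ~j) | (b & r & y & ~b) | (b & r & y & ~r) | (j & r & y & ~j) | (b & r & ~b & ~j) | (b & r & ~j & ~r) | (b & y & ~b & ~j) | (b & y & ~j & ~r) | (r & y & ~b & ~j) | (r & y & ~j & ~r)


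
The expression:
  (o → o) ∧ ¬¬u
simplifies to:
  u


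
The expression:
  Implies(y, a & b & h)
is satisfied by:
  {a: True, b: True, h: True, y: False}
  {a: True, b: True, h: False, y: False}
  {a: True, h: True, b: False, y: False}
  {a: True, h: False, b: False, y: False}
  {b: True, h: True, a: False, y: False}
  {b: True, a: False, h: False, y: False}
  {b: False, h: True, a: False, y: False}
  {b: False, a: False, h: False, y: False}
  {a: True, y: True, b: True, h: True}


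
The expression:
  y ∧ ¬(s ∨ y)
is never true.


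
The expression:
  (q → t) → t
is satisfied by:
  {t: True, q: True}
  {t: True, q: False}
  {q: True, t: False}


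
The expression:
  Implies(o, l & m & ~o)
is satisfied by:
  {o: False}


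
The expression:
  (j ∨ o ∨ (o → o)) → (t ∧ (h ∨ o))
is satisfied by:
  {t: True, o: True, h: True}
  {t: True, o: True, h: False}
  {t: True, h: True, o: False}


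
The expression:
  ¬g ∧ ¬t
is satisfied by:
  {g: False, t: False}


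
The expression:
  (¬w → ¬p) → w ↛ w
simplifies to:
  p ∧ ¬w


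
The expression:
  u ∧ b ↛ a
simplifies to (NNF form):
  b ∧ u ∧ ¬a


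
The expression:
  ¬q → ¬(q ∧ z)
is always true.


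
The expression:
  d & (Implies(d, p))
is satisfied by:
  {p: True, d: True}


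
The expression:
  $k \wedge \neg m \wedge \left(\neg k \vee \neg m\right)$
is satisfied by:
  {k: True, m: False}


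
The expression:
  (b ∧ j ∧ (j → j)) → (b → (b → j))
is always true.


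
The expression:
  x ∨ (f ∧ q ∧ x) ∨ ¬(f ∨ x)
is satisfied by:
  {x: True, f: False}
  {f: False, x: False}
  {f: True, x: True}


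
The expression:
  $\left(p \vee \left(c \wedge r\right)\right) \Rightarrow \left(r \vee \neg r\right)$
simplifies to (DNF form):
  $\text{True}$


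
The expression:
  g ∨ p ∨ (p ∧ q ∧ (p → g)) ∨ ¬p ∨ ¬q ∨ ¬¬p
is always true.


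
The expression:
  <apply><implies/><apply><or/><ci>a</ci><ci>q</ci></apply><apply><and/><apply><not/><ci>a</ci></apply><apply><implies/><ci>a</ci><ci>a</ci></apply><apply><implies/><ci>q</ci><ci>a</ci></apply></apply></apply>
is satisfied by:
  {q: False, a: False}


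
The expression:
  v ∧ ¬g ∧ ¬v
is never true.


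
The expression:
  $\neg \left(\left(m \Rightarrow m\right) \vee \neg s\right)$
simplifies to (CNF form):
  $\text{False}$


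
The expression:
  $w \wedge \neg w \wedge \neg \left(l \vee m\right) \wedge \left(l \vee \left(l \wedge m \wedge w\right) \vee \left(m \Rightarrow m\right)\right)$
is never true.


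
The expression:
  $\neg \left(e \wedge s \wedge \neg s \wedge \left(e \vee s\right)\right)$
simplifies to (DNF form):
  $\text{True}$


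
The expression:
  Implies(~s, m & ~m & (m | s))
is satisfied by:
  {s: True}


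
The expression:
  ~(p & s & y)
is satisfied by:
  {s: False, p: False, y: False}
  {y: True, s: False, p: False}
  {p: True, s: False, y: False}
  {y: True, p: True, s: False}
  {s: True, y: False, p: False}
  {y: True, s: True, p: False}
  {p: True, s: True, y: False}


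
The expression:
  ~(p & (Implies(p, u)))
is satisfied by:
  {p: False, u: False}
  {u: True, p: False}
  {p: True, u: False}


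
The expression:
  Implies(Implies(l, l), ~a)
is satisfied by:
  {a: False}


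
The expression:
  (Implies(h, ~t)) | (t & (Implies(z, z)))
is always true.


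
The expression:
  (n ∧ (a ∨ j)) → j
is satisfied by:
  {j: True, n: False, a: False}
  {j: False, n: False, a: False}
  {a: True, j: True, n: False}
  {a: True, j: False, n: False}
  {n: True, j: True, a: False}
  {n: True, j: False, a: False}
  {n: True, a: True, j: True}


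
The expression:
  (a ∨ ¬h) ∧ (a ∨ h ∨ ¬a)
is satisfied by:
  {a: True, h: False}
  {h: False, a: False}
  {h: True, a: True}


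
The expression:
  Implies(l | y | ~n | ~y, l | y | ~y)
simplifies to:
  True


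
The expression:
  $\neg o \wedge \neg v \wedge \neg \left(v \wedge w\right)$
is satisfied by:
  {v: False, o: False}


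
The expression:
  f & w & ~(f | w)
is never true.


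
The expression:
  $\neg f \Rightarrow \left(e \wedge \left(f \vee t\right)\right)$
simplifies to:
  $f \vee \left(e \wedge t\right)$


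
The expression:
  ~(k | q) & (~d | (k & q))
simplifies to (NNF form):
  ~d & ~k & ~q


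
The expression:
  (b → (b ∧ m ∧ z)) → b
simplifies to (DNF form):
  b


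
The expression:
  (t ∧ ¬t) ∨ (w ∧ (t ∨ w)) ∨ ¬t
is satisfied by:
  {w: True, t: False}
  {t: False, w: False}
  {t: True, w: True}


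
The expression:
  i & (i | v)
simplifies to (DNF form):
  i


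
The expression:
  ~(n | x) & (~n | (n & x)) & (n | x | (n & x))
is never true.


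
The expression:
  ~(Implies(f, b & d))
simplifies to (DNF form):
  (f & ~b) | (f & ~d)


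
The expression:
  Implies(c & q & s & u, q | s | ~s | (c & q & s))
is always true.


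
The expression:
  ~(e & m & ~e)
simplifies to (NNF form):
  True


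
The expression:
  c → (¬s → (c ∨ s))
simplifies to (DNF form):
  True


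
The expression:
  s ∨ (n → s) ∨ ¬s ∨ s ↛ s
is always true.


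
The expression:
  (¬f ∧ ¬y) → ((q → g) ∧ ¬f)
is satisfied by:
  {g: True, y: True, f: True, q: False}
  {g: True, y: True, f: False, q: False}
  {g: True, f: True, q: False, y: False}
  {g: True, f: False, q: False, y: False}
  {y: True, f: True, q: False, g: False}
  {y: True, f: False, q: False, g: False}
  {f: True, y: False, q: False, g: False}
  {f: False, y: False, q: False, g: False}
  {g: True, y: True, q: True, f: True}
  {g: True, y: True, q: True, f: False}
  {g: True, q: True, f: True, y: False}
  {g: True, q: True, f: False, y: False}
  {q: True, y: True, f: True, g: False}
  {q: True, y: True, f: False, g: False}
  {q: True, f: True, y: False, g: False}


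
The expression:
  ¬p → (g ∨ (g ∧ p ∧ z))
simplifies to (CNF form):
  g ∨ p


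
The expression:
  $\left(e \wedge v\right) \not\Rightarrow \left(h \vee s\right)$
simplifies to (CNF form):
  $e \wedge v \wedge \neg h \wedge \neg s$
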